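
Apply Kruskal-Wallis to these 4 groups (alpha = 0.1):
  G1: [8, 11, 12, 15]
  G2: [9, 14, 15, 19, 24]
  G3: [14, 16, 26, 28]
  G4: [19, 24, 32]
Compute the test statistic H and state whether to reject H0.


Step 1: Combine all N = 16 observations and assign midranks.
sorted (value, group, rank): (8,G1,1), (9,G2,2), (11,G1,3), (12,G1,4), (14,G2,5.5), (14,G3,5.5), (15,G1,7.5), (15,G2,7.5), (16,G3,9), (19,G2,10.5), (19,G4,10.5), (24,G2,12.5), (24,G4,12.5), (26,G3,14), (28,G3,15), (32,G4,16)
Step 2: Sum ranks within each group.
R_1 = 15.5 (n_1 = 4)
R_2 = 38 (n_2 = 5)
R_3 = 43.5 (n_3 = 4)
R_4 = 39 (n_4 = 3)
Step 3: H = 12/(N(N+1)) * sum(R_i^2/n_i) - 3(N+1)
     = 12/(16*17) * (15.5^2/4 + 38^2/5 + 43.5^2/4 + 39^2/3) - 3*17
     = 0.044118 * 1328.92 - 51
     = 7.629044.
Step 4: Ties present; correction factor C = 1 - 24/(16^3 - 16) = 0.994118. Corrected H = 7.629044 / 0.994118 = 7.674186.
Step 5: Under H0, H ~ chi^2(3); p-value = 0.053248.
Step 6: alpha = 0.1. reject H0.

H = 7.6742, df = 3, p = 0.053248, reject H0.


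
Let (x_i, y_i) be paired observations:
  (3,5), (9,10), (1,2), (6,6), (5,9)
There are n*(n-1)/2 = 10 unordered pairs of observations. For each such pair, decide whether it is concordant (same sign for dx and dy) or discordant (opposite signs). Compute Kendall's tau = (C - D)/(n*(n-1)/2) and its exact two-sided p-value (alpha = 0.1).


Step 1: Enumerate the 10 unordered pairs (i,j) with i<j and classify each by sign(x_j-x_i) * sign(y_j-y_i).
  (1,2):dx=+6,dy=+5->C; (1,3):dx=-2,dy=-3->C; (1,4):dx=+3,dy=+1->C; (1,5):dx=+2,dy=+4->C
  (2,3):dx=-8,dy=-8->C; (2,4):dx=-3,dy=-4->C; (2,5):dx=-4,dy=-1->C; (3,4):dx=+5,dy=+4->C
  (3,5):dx=+4,dy=+7->C; (4,5):dx=-1,dy=+3->D
Step 2: C = 9, D = 1, total pairs = 10.
Step 3: tau = (C - D)/(n(n-1)/2) = (9 - 1)/10 = 0.800000.
Step 4: Exact two-sided p-value (enumerate n! = 120 permutations of y under H0): p = 0.083333.
Step 5: alpha = 0.1. reject H0.

tau_b = 0.8000 (C=9, D=1), p = 0.083333, reject H0.


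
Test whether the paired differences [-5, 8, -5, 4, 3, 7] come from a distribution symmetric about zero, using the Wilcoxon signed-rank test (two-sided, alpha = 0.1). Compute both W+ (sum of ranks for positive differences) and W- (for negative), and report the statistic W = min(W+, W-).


Step 1: Drop any zero differences (none here) and take |d_i|.
|d| = [5, 8, 5, 4, 3, 7]
Step 2: Midrank |d_i| (ties get averaged ranks).
ranks: |5|->3.5, |8|->6, |5|->3.5, |4|->2, |3|->1, |7|->5
Step 3: Attach original signs; sum ranks with positive sign and with negative sign.
W+ = 6 + 2 + 1 + 5 = 14
W- = 3.5 + 3.5 = 7
(Check: W+ + W- = 21 should equal n(n+1)/2 = 21.)
Step 4: Test statistic W = min(W+, W-) = 7.
Step 5: Ties in |d|, so use the tie-corrected normal approximation.
        E[W] = n(n+1)/4 = 6*7/4 = 10.5.
        Tie groups: |d|=5 (t=2); sum(t^3 - t) = 6.
        Var[W] = n(n+1)(2n+1)/24 - sum(t^3-t)/48 = 546/24 - 6/48 = 22.625.
        z = (W - E[W]) / sqrt(Var[W]) = (7 - 10.5) / 4.7566 = -0.7358.
        Two-sided p = 2*Phi(z) = 0.461838.
Step 6: alpha = 0.1. fail to reject H0.

W+ = 14, W- = 7, W = min = 7, p = 0.461838, fail to reject H0.


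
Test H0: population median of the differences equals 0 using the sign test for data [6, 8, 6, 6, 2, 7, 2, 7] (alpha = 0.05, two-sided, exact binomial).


Step 1: Discard zero differences. Original n = 8; n_eff = number of nonzero differences = 8.
Nonzero differences (with sign): +6, +8, +6, +6, +2, +7, +2, +7
Step 2: Count signs: positive = 8, negative = 0.
Step 3: Under H0: P(positive) = 0.5, so the number of positives S ~ Bin(8, 0.5).
Step 4: Two-sided exact p-value = sum of Bin(8,0.5) probabilities at or below the observed probability = 0.007812.
Step 5: alpha = 0.05. reject H0.

n_eff = 8, pos = 8, neg = 0, p = 0.007812, reject H0.


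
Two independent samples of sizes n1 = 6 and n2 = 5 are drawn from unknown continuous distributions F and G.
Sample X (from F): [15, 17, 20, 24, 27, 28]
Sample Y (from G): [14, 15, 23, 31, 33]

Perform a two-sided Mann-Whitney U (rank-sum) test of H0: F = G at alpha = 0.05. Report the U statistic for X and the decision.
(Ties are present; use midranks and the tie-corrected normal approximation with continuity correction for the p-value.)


Step 1: Combine and sort all 11 observations; assign midranks.
sorted (value, group): (14,Y), (15,X), (15,Y), (17,X), (20,X), (23,Y), (24,X), (27,X), (28,X), (31,Y), (33,Y)
ranks: 14->1, 15->2.5, 15->2.5, 17->4, 20->5, 23->6, 24->7, 27->8, 28->9, 31->10, 33->11
Step 2: Rank sum for X: R1 = 2.5 + 4 + 5 + 7 + 8 + 9 = 35.5.
Step 3: U_X = R1 - n1(n1+1)/2 = 35.5 - 6*7/2 = 35.5 - 21 = 14.5.
       U_Y = n1*n2 - U_X = 30 - 14.5 = 15.5.
Step 4: Ties are present, so use the tie-corrected normal approximation (with continuity correction) for the p-value.
Step 5: p-value = 1.000000; compare to alpha = 0.05. fail to reject H0.

U_X = 14.5, p = 1.000000, fail to reject H0 at alpha = 0.05.


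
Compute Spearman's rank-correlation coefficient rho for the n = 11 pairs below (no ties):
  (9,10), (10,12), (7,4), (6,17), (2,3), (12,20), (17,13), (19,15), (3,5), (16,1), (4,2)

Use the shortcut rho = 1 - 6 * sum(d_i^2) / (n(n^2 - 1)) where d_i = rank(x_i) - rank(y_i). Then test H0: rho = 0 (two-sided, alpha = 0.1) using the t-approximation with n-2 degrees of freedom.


Step 1: Rank x and y separately (midranks; no ties here).
rank(x): 9->6, 10->7, 7->5, 6->4, 2->1, 12->8, 17->10, 19->11, 3->2, 16->9, 4->3
rank(y): 10->6, 12->7, 4->4, 17->10, 3->3, 20->11, 13->8, 15->9, 5->5, 1->1, 2->2
Step 2: d_i = R_x(i) - R_y(i); compute d_i^2.
  (6-6)^2=0, (7-7)^2=0, (5-4)^2=1, (4-10)^2=36, (1-3)^2=4, (8-11)^2=9, (10-8)^2=4, (11-9)^2=4, (2-5)^2=9, (9-1)^2=64, (3-2)^2=1
sum(d^2) = 132.
Step 3: rho = 1 - 6*132 / (11*(11^2 - 1)) = 1 - 792/1320 = 0.400000.
Step 4: Under H0, t = rho * sqrt((n-2)/(1-rho^2)) = 1.3093 ~ t(9).
Step 5: Two-sided p-value from the t-distribution with 9 df = 0.222868.
Step 6: alpha = 0.1. fail to reject H0.

rho = 0.4000, p = 0.222868, fail to reject H0 at alpha = 0.1.


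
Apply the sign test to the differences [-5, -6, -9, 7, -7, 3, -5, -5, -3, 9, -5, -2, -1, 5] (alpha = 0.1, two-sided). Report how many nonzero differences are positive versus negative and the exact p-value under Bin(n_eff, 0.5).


Step 1: Discard zero differences. Original n = 14; n_eff = number of nonzero differences = 14.
Nonzero differences (with sign): -5, -6, -9, +7, -7, +3, -5, -5, -3, +9, -5, -2, -1, +5
Step 2: Count signs: positive = 4, negative = 10.
Step 3: Under H0: P(positive) = 0.5, so the number of positives S ~ Bin(14, 0.5).
Step 4: Two-sided exact p-value = sum of Bin(14,0.5) probabilities at or below the observed probability = 0.179565.
Step 5: alpha = 0.1. fail to reject H0.

n_eff = 14, pos = 4, neg = 10, p = 0.179565, fail to reject H0.


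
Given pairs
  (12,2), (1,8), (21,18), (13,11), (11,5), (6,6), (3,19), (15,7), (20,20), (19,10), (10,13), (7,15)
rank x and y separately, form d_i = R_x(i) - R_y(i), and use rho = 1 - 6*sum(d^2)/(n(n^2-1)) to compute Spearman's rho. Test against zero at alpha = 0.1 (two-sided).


Step 1: Rank x and y separately (midranks; no ties here).
rank(x): 12->7, 1->1, 21->12, 13->8, 11->6, 6->3, 3->2, 15->9, 20->11, 19->10, 10->5, 7->4
rank(y): 2->1, 8->5, 18->10, 11->7, 5->2, 6->3, 19->11, 7->4, 20->12, 10->6, 13->8, 15->9
Step 2: d_i = R_x(i) - R_y(i); compute d_i^2.
  (7-1)^2=36, (1-5)^2=16, (12-10)^2=4, (8-7)^2=1, (6-2)^2=16, (3-3)^2=0, (2-11)^2=81, (9-4)^2=25, (11-12)^2=1, (10-6)^2=16, (5-8)^2=9, (4-9)^2=25
sum(d^2) = 230.
Step 3: rho = 1 - 6*230 / (12*(12^2 - 1)) = 1 - 1380/1716 = 0.195804.
Step 4: Under H0, t = rho * sqrt((n-2)/(1-rho^2)) = 0.6314 ~ t(10).
Step 5: Two-sided p-value from the t-distribution with 10 df = 0.541936.
Step 6: alpha = 0.1. fail to reject H0.

rho = 0.1958, p = 0.541936, fail to reject H0 at alpha = 0.1.


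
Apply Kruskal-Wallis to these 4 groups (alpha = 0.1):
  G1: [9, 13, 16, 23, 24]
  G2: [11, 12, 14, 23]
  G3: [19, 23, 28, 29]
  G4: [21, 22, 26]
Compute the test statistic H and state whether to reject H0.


Step 1: Combine all N = 16 observations and assign midranks.
sorted (value, group, rank): (9,G1,1), (11,G2,2), (12,G2,3), (13,G1,4), (14,G2,5), (16,G1,6), (19,G3,7), (21,G4,8), (22,G4,9), (23,G1,11), (23,G2,11), (23,G3,11), (24,G1,13), (26,G4,14), (28,G3,15), (29,G3,16)
Step 2: Sum ranks within each group.
R_1 = 35 (n_1 = 5)
R_2 = 21 (n_2 = 4)
R_3 = 49 (n_3 = 4)
R_4 = 31 (n_4 = 3)
Step 3: H = 12/(N(N+1)) * sum(R_i^2/n_i) - 3(N+1)
     = 12/(16*17) * (35^2/5 + 21^2/4 + 49^2/4 + 31^2/3) - 3*17
     = 0.044118 * 1275.83 - 51
     = 5.286765.
Step 4: Ties present; correction factor C = 1 - 24/(16^3 - 16) = 0.994118. Corrected H = 5.286765 / 0.994118 = 5.318047.
Step 5: Under H0, H ~ chi^2(3); p-value = 0.149936.
Step 6: alpha = 0.1. fail to reject H0.

H = 5.3180, df = 3, p = 0.149936, fail to reject H0.


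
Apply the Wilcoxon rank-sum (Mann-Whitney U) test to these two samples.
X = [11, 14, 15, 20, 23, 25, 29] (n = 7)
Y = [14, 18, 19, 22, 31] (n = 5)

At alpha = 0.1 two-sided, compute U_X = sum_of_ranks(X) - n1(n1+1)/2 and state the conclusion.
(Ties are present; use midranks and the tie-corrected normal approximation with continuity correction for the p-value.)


Step 1: Combine and sort all 12 observations; assign midranks.
sorted (value, group): (11,X), (14,X), (14,Y), (15,X), (18,Y), (19,Y), (20,X), (22,Y), (23,X), (25,X), (29,X), (31,Y)
ranks: 11->1, 14->2.5, 14->2.5, 15->4, 18->5, 19->6, 20->7, 22->8, 23->9, 25->10, 29->11, 31->12
Step 2: Rank sum for X: R1 = 1 + 2.5 + 4 + 7 + 9 + 10 + 11 = 44.5.
Step 3: U_X = R1 - n1(n1+1)/2 = 44.5 - 7*8/2 = 44.5 - 28 = 16.5.
       U_Y = n1*n2 - U_X = 35 - 16.5 = 18.5.
Step 4: Ties are present, so use the tie-corrected normal approximation (with continuity correction) for the p-value.
Step 5: p-value = 0.935170; compare to alpha = 0.1. fail to reject H0.

U_X = 16.5, p = 0.935170, fail to reject H0 at alpha = 0.1.


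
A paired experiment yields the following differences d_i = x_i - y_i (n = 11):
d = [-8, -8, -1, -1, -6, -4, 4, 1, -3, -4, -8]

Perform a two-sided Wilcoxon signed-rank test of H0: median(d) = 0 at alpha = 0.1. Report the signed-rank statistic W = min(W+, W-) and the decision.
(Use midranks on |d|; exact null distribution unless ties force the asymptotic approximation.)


Step 1: Drop any zero differences (none here) and take |d_i|.
|d| = [8, 8, 1, 1, 6, 4, 4, 1, 3, 4, 8]
Step 2: Midrank |d_i| (ties get averaged ranks).
ranks: |8|->10, |8|->10, |1|->2, |1|->2, |6|->8, |4|->6, |4|->6, |1|->2, |3|->4, |4|->6, |8|->10
Step 3: Attach original signs; sum ranks with positive sign and with negative sign.
W+ = 6 + 2 = 8
W- = 10 + 10 + 2 + 2 + 8 + 6 + 4 + 6 + 10 = 58
(Check: W+ + W- = 66 should equal n(n+1)/2 = 66.)
Step 4: Test statistic W = min(W+, W-) = 8.
Step 5: Ties in |d|, so use the tie-corrected normal approximation.
        E[W] = n(n+1)/4 = 11*12/4 = 33.
        Tie groups: |d|=1 (t=3), |d|=4 (t=3), |d|=8 (t=3); sum(t^3 - t) = 72.
        Var[W] = n(n+1)(2n+1)/24 - sum(t^3-t)/48 = 3036/24 - 72/48 = 125.
        z = (W - E[W]) / sqrt(Var[W]) = (8 - 33) / 11.1803 = -2.2361.
        Two-sided p = 2*Phi(z) = 0.025347.
Step 6: alpha = 0.1. reject H0.

W+ = 8, W- = 58, W = min = 8, p = 0.025347, reject H0.


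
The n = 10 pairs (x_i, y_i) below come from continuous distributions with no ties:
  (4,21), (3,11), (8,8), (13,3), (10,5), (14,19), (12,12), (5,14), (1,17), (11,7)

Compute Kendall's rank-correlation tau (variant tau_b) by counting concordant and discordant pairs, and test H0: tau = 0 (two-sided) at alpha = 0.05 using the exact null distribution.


Step 1: Enumerate the 45 unordered pairs (i,j) with i<j and classify each by sign(x_j-x_i) * sign(y_j-y_i).
  (1,2):dx=-1,dy=-10->C; (1,3):dx=+4,dy=-13->D; (1,4):dx=+9,dy=-18->D; (1,5):dx=+6,dy=-16->D
  (1,6):dx=+10,dy=-2->D; (1,7):dx=+8,dy=-9->D; (1,8):dx=+1,dy=-7->D; (1,9):dx=-3,dy=-4->C
  (1,10):dx=+7,dy=-14->D; (2,3):dx=+5,dy=-3->D; (2,4):dx=+10,dy=-8->D; (2,5):dx=+7,dy=-6->D
  (2,6):dx=+11,dy=+8->C; (2,7):dx=+9,dy=+1->C; (2,8):dx=+2,dy=+3->C; (2,9):dx=-2,dy=+6->D
  (2,10):dx=+8,dy=-4->D; (3,4):dx=+5,dy=-5->D; (3,5):dx=+2,dy=-3->D; (3,6):dx=+6,dy=+11->C
  (3,7):dx=+4,dy=+4->C; (3,8):dx=-3,dy=+6->D; (3,9):dx=-7,dy=+9->D; (3,10):dx=+3,dy=-1->D
  (4,5):dx=-3,dy=+2->D; (4,6):dx=+1,dy=+16->C; (4,7):dx=-1,dy=+9->D; (4,8):dx=-8,dy=+11->D
  (4,9):dx=-12,dy=+14->D; (4,10):dx=-2,dy=+4->D; (5,6):dx=+4,dy=+14->C; (5,7):dx=+2,dy=+7->C
  (5,8):dx=-5,dy=+9->D; (5,9):dx=-9,dy=+12->D; (5,10):dx=+1,dy=+2->C; (6,7):dx=-2,dy=-7->C
  (6,8):dx=-9,dy=-5->C; (6,9):dx=-13,dy=-2->C; (6,10):dx=-3,dy=-12->C; (7,8):dx=-7,dy=+2->D
  (7,9):dx=-11,dy=+5->D; (7,10):dx=-1,dy=-5->C; (8,9):dx=-4,dy=+3->D; (8,10):dx=+6,dy=-7->D
  (9,10):dx=+10,dy=-10->D
Step 2: C = 16, D = 29, total pairs = 45.
Step 3: tau = (C - D)/(n(n-1)/2) = (16 - 29)/45 = -0.288889.
Step 4: Exact two-sided p-value (enumerate n! = 3628800 permutations of y under H0): p = 0.291248.
Step 5: alpha = 0.05. fail to reject H0.

tau_b = -0.2889 (C=16, D=29), p = 0.291248, fail to reject H0.


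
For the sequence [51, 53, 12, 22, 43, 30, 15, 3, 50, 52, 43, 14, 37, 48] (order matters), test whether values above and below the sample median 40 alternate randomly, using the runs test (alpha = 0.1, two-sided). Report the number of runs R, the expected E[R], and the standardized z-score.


Step 1: Compute median = 40; label A = above, B = below.
Labels in order: AABBABBBAAABBA  (n_A = 7, n_B = 7)
Step 2: Count runs R = 7.
Step 3: Under H0 (random ordering), E[R] = 2*n_A*n_B/(n_A+n_B) + 1 = 2*7*7/14 + 1 = 8.0000.
        Var[R] = 2*n_A*n_B*(2*n_A*n_B - n_A - n_B) / ((n_A+n_B)^2 * (n_A+n_B-1)) = 8232/2548 = 3.2308.
        SD[R] = 1.7974.
Step 4: Continuity-corrected z = (R + 0.5 - E[R]) / SD[R] = (7 + 0.5 - 8.0000) / 1.7974 = -0.2782.
Step 5: Two-sided p-value via normal approximation = 2*(1 - Phi(|z|)) = 0.780879.
Step 6: alpha = 0.1. fail to reject H0.

R = 7, z = -0.2782, p = 0.780879, fail to reject H0.


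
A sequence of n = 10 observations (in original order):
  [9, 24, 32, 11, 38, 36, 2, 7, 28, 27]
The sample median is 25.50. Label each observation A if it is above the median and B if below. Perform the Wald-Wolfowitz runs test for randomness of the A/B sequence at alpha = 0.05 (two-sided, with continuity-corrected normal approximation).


Step 1: Compute median = 25.50; label A = above, B = below.
Labels in order: BBABAABBAA  (n_A = 5, n_B = 5)
Step 2: Count runs R = 6.
Step 3: Under H0 (random ordering), E[R] = 2*n_A*n_B/(n_A+n_B) + 1 = 2*5*5/10 + 1 = 6.0000.
        Var[R] = 2*n_A*n_B*(2*n_A*n_B - n_A - n_B) / ((n_A+n_B)^2 * (n_A+n_B-1)) = 2000/900 = 2.2222.
        SD[R] = 1.4907.
Step 4: R = E[R], so z = 0 with no continuity correction.
Step 5: Two-sided p-value via normal approximation = 2*(1 - Phi(|z|)) = 1.000000.
Step 6: alpha = 0.05. fail to reject H0.

R = 6, z = 0.0000, p = 1.000000, fail to reject H0.


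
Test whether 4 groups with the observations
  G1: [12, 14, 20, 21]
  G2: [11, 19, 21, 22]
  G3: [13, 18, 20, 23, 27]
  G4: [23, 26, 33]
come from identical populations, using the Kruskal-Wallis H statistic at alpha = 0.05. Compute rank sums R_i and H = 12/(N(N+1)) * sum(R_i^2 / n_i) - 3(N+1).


Step 1: Combine all N = 16 observations and assign midranks.
sorted (value, group, rank): (11,G2,1), (12,G1,2), (13,G3,3), (14,G1,4), (18,G3,5), (19,G2,6), (20,G1,7.5), (20,G3,7.5), (21,G1,9.5), (21,G2,9.5), (22,G2,11), (23,G3,12.5), (23,G4,12.5), (26,G4,14), (27,G3,15), (33,G4,16)
Step 2: Sum ranks within each group.
R_1 = 23 (n_1 = 4)
R_2 = 27.5 (n_2 = 4)
R_3 = 43 (n_3 = 5)
R_4 = 42.5 (n_4 = 3)
Step 3: H = 12/(N(N+1)) * sum(R_i^2/n_i) - 3(N+1)
     = 12/(16*17) * (23^2/4 + 27.5^2/4 + 43^2/5 + 42.5^2/3) - 3*17
     = 0.044118 * 1293.2 - 51
     = 6.052757.
Step 4: Ties present; correction factor C = 1 - 18/(16^3 - 16) = 0.995588. Corrected H = 6.052757 / 0.995588 = 6.079579.
Step 5: Under H0, H ~ chi^2(3); p-value = 0.107802.
Step 6: alpha = 0.05. fail to reject H0.

H = 6.0796, df = 3, p = 0.107802, fail to reject H0.


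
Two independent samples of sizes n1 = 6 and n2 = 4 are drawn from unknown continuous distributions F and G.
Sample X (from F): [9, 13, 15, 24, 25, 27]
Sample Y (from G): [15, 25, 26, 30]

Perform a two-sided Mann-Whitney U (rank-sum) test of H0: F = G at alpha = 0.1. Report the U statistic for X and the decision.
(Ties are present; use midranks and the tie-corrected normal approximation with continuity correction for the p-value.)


Step 1: Combine and sort all 10 observations; assign midranks.
sorted (value, group): (9,X), (13,X), (15,X), (15,Y), (24,X), (25,X), (25,Y), (26,Y), (27,X), (30,Y)
ranks: 9->1, 13->2, 15->3.5, 15->3.5, 24->5, 25->6.5, 25->6.5, 26->8, 27->9, 30->10
Step 2: Rank sum for X: R1 = 1 + 2 + 3.5 + 5 + 6.5 + 9 = 27.
Step 3: U_X = R1 - n1(n1+1)/2 = 27 - 6*7/2 = 27 - 21 = 6.
       U_Y = n1*n2 - U_X = 24 - 6 = 18.
Step 4: Ties are present, so use the tie-corrected normal approximation (with continuity correction) for the p-value.
Step 5: p-value = 0.238089; compare to alpha = 0.1. fail to reject H0.

U_X = 6, p = 0.238089, fail to reject H0 at alpha = 0.1.


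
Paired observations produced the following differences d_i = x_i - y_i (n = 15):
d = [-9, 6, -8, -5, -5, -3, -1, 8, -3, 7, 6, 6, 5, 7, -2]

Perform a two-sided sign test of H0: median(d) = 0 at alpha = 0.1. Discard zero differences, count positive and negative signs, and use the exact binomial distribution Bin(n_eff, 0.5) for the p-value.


Step 1: Discard zero differences. Original n = 15; n_eff = number of nonzero differences = 15.
Nonzero differences (with sign): -9, +6, -8, -5, -5, -3, -1, +8, -3, +7, +6, +6, +5, +7, -2
Step 2: Count signs: positive = 7, negative = 8.
Step 3: Under H0: P(positive) = 0.5, so the number of positives S ~ Bin(15, 0.5).
Step 4: Two-sided exact p-value = sum of Bin(15,0.5) probabilities at or below the observed probability = 1.000000.
Step 5: alpha = 0.1. fail to reject H0.

n_eff = 15, pos = 7, neg = 8, p = 1.000000, fail to reject H0.


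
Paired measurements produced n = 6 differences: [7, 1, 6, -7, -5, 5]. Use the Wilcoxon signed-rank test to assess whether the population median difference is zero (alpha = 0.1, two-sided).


Step 1: Drop any zero differences (none here) and take |d_i|.
|d| = [7, 1, 6, 7, 5, 5]
Step 2: Midrank |d_i| (ties get averaged ranks).
ranks: |7|->5.5, |1|->1, |6|->4, |7|->5.5, |5|->2.5, |5|->2.5
Step 3: Attach original signs; sum ranks with positive sign and with negative sign.
W+ = 5.5 + 1 + 4 + 2.5 = 13
W- = 5.5 + 2.5 = 8
(Check: W+ + W- = 21 should equal n(n+1)/2 = 21.)
Step 4: Test statistic W = min(W+, W-) = 8.
Step 5: Ties in |d|, so use the tie-corrected normal approximation.
        E[W] = n(n+1)/4 = 6*7/4 = 10.5.
        Tie groups: |d|=5 (t=2), |d|=7 (t=2); sum(t^3 - t) = 12.
        Var[W] = n(n+1)(2n+1)/24 - sum(t^3-t)/48 = 546/24 - 12/48 = 22.5.
        z = (W - E[W]) / sqrt(Var[W]) = (8 - 10.5) / 4.7434 = -0.5270.
        Two-sided p = 2*Phi(z) = 0.598161.
Step 6: alpha = 0.1. fail to reject H0.

W+ = 13, W- = 8, W = min = 8, p = 0.598161, fail to reject H0.


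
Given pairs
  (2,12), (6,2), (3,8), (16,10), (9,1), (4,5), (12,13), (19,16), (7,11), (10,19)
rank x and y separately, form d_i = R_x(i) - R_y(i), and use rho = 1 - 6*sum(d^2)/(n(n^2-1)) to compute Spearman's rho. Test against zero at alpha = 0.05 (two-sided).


Step 1: Rank x and y separately (midranks; no ties here).
rank(x): 2->1, 6->4, 3->2, 16->9, 9->6, 4->3, 12->8, 19->10, 7->5, 10->7
rank(y): 12->7, 2->2, 8->4, 10->5, 1->1, 5->3, 13->8, 16->9, 11->6, 19->10
Step 2: d_i = R_x(i) - R_y(i); compute d_i^2.
  (1-7)^2=36, (4-2)^2=4, (2-4)^2=4, (9-5)^2=16, (6-1)^2=25, (3-3)^2=0, (8-8)^2=0, (10-9)^2=1, (5-6)^2=1, (7-10)^2=9
sum(d^2) = 96.
Step 3: rho = 1 - 6*96 / (10*(10^2 - 1)) = 1 - 576/990 = 0.418182.
Step 4: Under H0, t = rho * sqrt((n-2)/(1-rho^2)) = 1.3021 ~ t(8).
Step 5: Two-sided p-value from the t-distribution with 8 df = 0.229113.
Step 6: alpha = 0.05. fail to reject H0.

rho = 0.4182, p = 0.229113, fail to reject H0 at alpha = 0.05.


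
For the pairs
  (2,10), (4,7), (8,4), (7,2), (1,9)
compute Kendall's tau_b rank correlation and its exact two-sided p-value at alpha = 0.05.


Step 1: Enumerate the 10 unordered pairs (i,j) with i<j and classify each by sign(x_j-x_i) * sign(y_j-y_i).
  (1,2):dx=+2,dy=-3->D; (1,3):dx=+6,dy=-6->D; (1,4):dx=+5,dy=-8->D; (1,5):dx=-1,dy=-1->C
  (2,3):dx=+4,dy=-3->D; (2,4):dx=+3,dy=-5->D; (2,5):dx=-3,dy=+2->D; (3,4):dx=-1,dy=-2->C
  (3,5):dx=-7,dy=+5->D; (4,5):dx=-6,dy=+7->D
Step 2: C = 2, D = 8, total pairs = 10.
Step 3: tau = (C - D)/(n(n-1)/2) = (2 - 8)/10 = -0.600000.
Step 4: Exact two-sided p-value (enumerate n! = 120 permutations of y under H0): p = 0.233333.
Step 5: alpha = 0.05. fail to reject H0.

tau_b = -0.6000 (C=2, D=8), p = 0.233333, fail to reject H0.


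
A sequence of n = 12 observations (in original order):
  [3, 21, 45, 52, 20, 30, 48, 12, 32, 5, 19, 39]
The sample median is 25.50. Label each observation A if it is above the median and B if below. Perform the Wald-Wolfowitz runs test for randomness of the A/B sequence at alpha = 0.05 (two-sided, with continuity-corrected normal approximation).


Step 1: Compute median = 25.50; label A = above, B = below.
Labels in order: BBAABAABABBA  (n_A = 6, n_B = 6)
Step 2: Count runs R = 8.
Step 3: Under H0 (random ordering), E[R] = 2*n_A*n_B/(n_A+n_B) + 1 = 2*6*6/12 + 1 = 7.0000.
        Var[R] = 2*n_A*n_B*(2*n_A*n_B - n_A - n_B) / ((n_A+n_B)^2 * (n_A+n_B-1)) = 4320/1584 = 2.7273.
        SD[R] = 1.6514.
Step 4: Continuity-corrected z = (R - 0.5 - E[R]) / SD[R] = (8 - 0.5 - 7.0000) / 1.6514 = 0.3028.
Step 5: Two-sided p-value via normal approximation = 2*(1 - Phi(|z|)) = 0.762069.
Step 6: alpha = 0.05. fail to reject H0.

R = 8, z = 0.3028, p = 0.762069, fail to reject H0.


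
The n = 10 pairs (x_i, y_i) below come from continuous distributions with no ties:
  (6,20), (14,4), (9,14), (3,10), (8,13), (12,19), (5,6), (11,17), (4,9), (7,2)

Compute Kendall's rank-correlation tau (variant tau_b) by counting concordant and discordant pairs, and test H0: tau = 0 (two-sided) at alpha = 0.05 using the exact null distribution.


Step 1: Enumerate the 45 unordered pairs (i,j) with i<j and classify each by sign(x_j-x_i) * sign(y_j-y_i).
  (1,2):dx=+8,dy=-16->D; (1,3):dx=+3,dy=-6->D; (1,4):dx=-3,dy=-10->C; (1,5):dx=+2,dy=-7->D
  (1,6):dx=+6,dy=-1->D; (1,7):dx=-1,dy=-14->C; (1,8):dx=+5,dy=-3->D; (1,9):dx=-2,dy=-11->C
  (1,10):dx=+1,dy=-18->D; (2,3):dx=-5,dy=+10->D; (2,4):dx=-11,dy=+6->D; (2,5):dx=-6,dy=+9->D
  (2,6):dx=-2,dy=+15->D; (2,7):dx=-9,dy=+2->D; (2,8):dx=-3,dy=+13->D; (2,9):dx=-10,dy=+5->D
  (2,10):dx=-7,dy=-2->C; (3,4):dx=-6,dy=-4->C; (3,5):dx=-1,dy=-1->C; (3,6):dx=+3,dy=+5->C
  (3,7):dx=-4,dy=-8->C; (3,8):dx=+2,dy=+3->C; (3,9):dx=-5,dy=-5->C; (3,10):dx=-2,dy=-12->C
  (4,5):dx=+5,dy=+3->C; (4,6):dx=+9,dy=+9->C; (4,7):dx=+2,dy=-4->D; (4,8):dx=+8,dy=+7->C
  (4,9):dx=+1,dy=-1->D; (4,10):dx=+4,dy=-8->D; (5,6):dx=+4,dy=+6->C; (5,7):dx=-3,dy=-7->C
  (5,8):dx=+3,dy=+4->C; (5,9):dx=-4,dy=-4->C; (5,10):dx=-1,dy=-11->C; (6,7):dx=-7,dy=-13->C
  (6,8):dx=-1,dy=-2->C; (6,9):dx=-8,dy=-10->C; (6,10):dx=-5,dy=-17->C; (7,8):dx=+6,dy=+11->C
  (7,9):dx=-1,dy=+3->D; (7,10):dx=+2,dy=-4->D; (8,9):dx=-7,dy=-8->C; (8,10):dx=-4,dy=-15->C
  (9,10):dx=+3,dy=-7->D
Step 2: C = 26, D = 19, total pairs = 45.
Step 3: tau = (C - D)/(n(n-1)/2) = (26 - 19)/45 = 0.155556.
Step 4: Exact two-sided p-value (enumerate n! = 3628800 permutations of y under H0): p = 0.600654.
Step 5: alpha = 0.05. fail to reject H0.

tau_b = 0.1556 (C=26, D=19), p = 0.600654, fail to reject H0.


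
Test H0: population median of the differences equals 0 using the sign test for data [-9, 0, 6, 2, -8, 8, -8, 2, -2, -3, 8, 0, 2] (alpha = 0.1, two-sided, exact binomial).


Step 1: Discard zero differences. Original n = 13; n_eff = number of nonzero differences = 11.
Nonzero differences (with sign): -9, +6, +2, -8, +8, -8, +2, -2, -3, +8, +2
Step 2: Count signs: positive = 6, negative = 5.
Step 3: Under H0: P(positive) = 0.5, so the number of positives S ~ Bin(11, 0.5).
Step 4: Two-sided exact p-value = sum of Bin(11,0.5) probabilities at or below the observed probability = 1.000000.
Step 5: alpha = 0.1. fail to reject H0.

n_eff = 11, pos = 6, neg = 5, p = 1.000000, fail to reject H0.


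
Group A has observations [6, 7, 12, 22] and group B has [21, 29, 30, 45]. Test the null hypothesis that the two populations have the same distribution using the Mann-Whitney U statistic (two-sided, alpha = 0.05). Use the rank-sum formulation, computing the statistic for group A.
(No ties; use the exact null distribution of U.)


Step 1: Combine and sort all 8 observations; assign midranks.
sorted (value, group): (6,X), (7,X), (12,X), (21,Y), (22,X), (29,Y), (30,Y), (45,Y)
ranks: 6->1, 7->2, 12->3, 21->4, 22->5, 29->6, 30->7, 45->8
Step 2: Rank sum for X: R1 = 1 + 2 + 3 + 5 = 11.
Step 3: U_X = R1 - n1(n1+1)/2 = 11 - 4*5/2 = 11 - 10 = 1.
       U_Y = n1*n2 - U_X = 16 - 1 = 15.
Step 4: No ties, so the exact null distribution of U (based on enumerating the C(8,4) = 70 equally likely rank assignments) gives the two-sided p-value.
Step 5: p-value = 0.057143; compare to alpha = 0.05. fail to reject H0.

U_X = 1, p = 0.057143, fail to reject H0 at alpha = 0.05.


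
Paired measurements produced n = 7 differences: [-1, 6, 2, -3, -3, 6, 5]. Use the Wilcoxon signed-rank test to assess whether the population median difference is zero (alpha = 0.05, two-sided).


Step 1: Drop any zero differences (none here) and take |d_i|.
|d| = [1, 6, 2, 3, 3, 6, 5]
Step 2: Midrank |d_i| (ties get averaged ranks).
ranks: |1|->1, |6|->6.5, |2|->2, |3|->3.5, |3|->3.5, |6|->6.5, |5|->5
Step 3: Attach original signs; sum ranks with positive sign and with negative sign.
W+ = 6.5 + 2 + 6.5 + 5 = 20
W- = 1 + 3.5 + 3.5 = 8
(Check: W+ + W- = 28 should equal n(n+1)/2 = 28.)
Step 4: Test statistic W = min(W+, W-) = 8.
Step 5: Ties in |d|, so use the tie-corrected normal approximation.
        E[W] = n(n+1)/4 = 7*8/4 = 14.
        Tie groups: |d|=3 (t=2), |d|=6 (t=2); sum(t^3 - t) = 12.
        Var[W] = n(n+1)(2n+1)/24 - sum(t^3-t)/48 = 840/24 - 12/48 = 34.75.
        z = (W - E[W]) / sqrt(Var[W]) = (8 - 14) / 5.8949 = -1.0178.
        Two-sided p = 2*Phi(z) = 0.308760.
Step 6: alpha = 0.05. fail to reject H0.

W+ = 20, W- = 8, W = min = 8, p = 0.308760, fail to reject H0.


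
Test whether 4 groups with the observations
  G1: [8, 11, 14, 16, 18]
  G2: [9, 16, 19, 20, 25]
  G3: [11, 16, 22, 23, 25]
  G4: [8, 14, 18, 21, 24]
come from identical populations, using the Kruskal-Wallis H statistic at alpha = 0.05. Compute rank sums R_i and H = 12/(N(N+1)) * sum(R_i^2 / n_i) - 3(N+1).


Step 1: Combine all N = 20 observations and assign midranks.
sorted (value, group, rank): (8,G1,1.5), (8,G4,1.5), (9,G2,3), (11,G1,4.5), (11,G3,4.5), (14,G1,6.5), (14,G4,6.5), (16,G1,9), (16,G2,9), (16,G3,9), (18,G1,11.5), (18,G4,11.5), (19,G2,13), (20,G2,14), (21,G4,15), (22,G3,16), (23,G3,17), (24,G4,18), (25,G2,19.5), (25,G3,19.5)
Step 2: Sum ranks within each group.
R_1 = 33 (n_1 = 5)
R_2 = 58.5 (n_2 = 5)
R_3 = 66 (n_3 = 5)
R_4 = 52.5 (n_4 = 5)
Step 3: H = 12/(N(N+1)) * sum(R_i^2/n_i) - 3(N+1)
     = 12/(20*21) * (33^2/5 + 58.5^2/5 + 66^2/5 + 52.5^2/5) - 3*21
     = 0.028571 * 2324.7 - 63
     = 3.420000.
Step 4: Ties present; correction factor C = 1 - 54/(20^3 - 20) = 0.993233. Corrected H = 3.420000 / 0.993233 = 3.443301.
Step 5: Under H0, H ~ chi^2(3); p-value = 0.328191.
Step 6: alpha = 0.05. fail to reject H0.

H = 3.4433, df = 3, p = 0.328191, fail to reject H0.


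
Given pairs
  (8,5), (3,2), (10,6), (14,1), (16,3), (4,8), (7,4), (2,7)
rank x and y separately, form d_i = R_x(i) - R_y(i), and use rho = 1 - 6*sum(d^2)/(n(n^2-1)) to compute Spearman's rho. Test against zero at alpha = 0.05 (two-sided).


Step 1: Rank x and y separately (midranks; no ties here).
rank(x): 8->5, 3->2, 10->6, 14->7, 16->8, 4->3, 7->4, 2->1
rank(y): 5->5, 2->2, 6->6, 1->1, 3->3, 8->8, 4->4, 7->7
Step 2: d_i = R_x(i) - R_y(i); compute d_i^2.
  (5-5)^2=0, (2-2)^2=0, (6-6)^2=0, (7-1)^2=36, (8-3)^2=25, (3-8)^2=25, (4-4)^2=0, (1-7)^2=36
sum(d^2) = 122.
Step 3: rho = 1 - 6*122 / (8*(8^2 - 1)) = 1 - 732/504 = -0.452381.
Step 4: Under H0, t = rho * sqrt((n-2)/(1-rho^2)) = -1.2425 ~ t(6).
Step 5: Two-sided p-value from the t-distribution with 6 df = 0.260405.
Step 6: alpha = 0.05. fail to reject H0.

rho = -0.4524, p = 0.260405, fail to reject H0 at alpha = 0.05.


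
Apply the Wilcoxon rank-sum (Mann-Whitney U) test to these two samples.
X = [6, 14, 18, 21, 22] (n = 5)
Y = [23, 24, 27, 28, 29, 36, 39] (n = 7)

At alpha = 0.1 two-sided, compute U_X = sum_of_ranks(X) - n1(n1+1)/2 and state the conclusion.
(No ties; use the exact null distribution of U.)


Step 1: Combine and sort all 12 observations; assign midranks.
sorted (value, group): (6,X), (14,X), (18,X), (21,X), (22,X), (23,Y), (24,Y), (27,Y), (28,Y), (29,Y), (36,Y), (39,Y)
ranks: 6->1, 14->2, 18->3, 21->4, 22->5, 23->6, 24->7, 27->8, 28->9, 29->10, 36->11, 39->12
Step 2: Rank sum for X: R1 = 1 + 2 + 3 + 4 + 5 = 15.
Step 3: U_X = R1 - n1(n1+1)/2 = 15 - 5*6/2 = 15 - 15 = 0.
       U_Y = n1*n2 - U_X = 35 - 0 = 35.
Step 4: No ties, so the exact null distribution of U (based on enumerating the C(12,5) = 792 equally likely rank assignments) gives the two-sided p-value.
Step 5: p-value = 0.002525; compare to alpha = 0.1. reject H0.

U_X = 0, p = 0.002525, reject H0 at alpha = 0.1.


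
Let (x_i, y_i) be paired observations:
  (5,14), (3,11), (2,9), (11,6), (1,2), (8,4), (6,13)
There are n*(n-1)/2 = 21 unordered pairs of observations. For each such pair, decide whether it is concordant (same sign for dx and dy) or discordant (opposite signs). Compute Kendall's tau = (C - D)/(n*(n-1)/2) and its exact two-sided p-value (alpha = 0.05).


Step 1: Enumerate the 21 unordered pairs (i,j) with i<j and classify each by sign(x_j-x_i) * sign(y_j-y_i).
  (1,2):dx=-2,dy=-3->C; (1,3):dx=-3,dy=-5->C; (1,4):dx=+6,dy=-8->D; (1,5):dx=-4,dy=-12->C
  (1,6):dx=+3,dy=-10->D; (1,7):dx=+1,dy=-1->D; (2,3):dx=-1,dy=-2->C; (2,4):dx=+8,dy=-5->D
  (2,5):dx=-2,dy=-9->C; (2,6):dx=+5,dy=-7->D; (2,7):dx=+3,dy=+2->C; (3,4):dx=+9,dy=-3->D
  (3,5):dx=-1,dy=-7->C; (3,6):dx=+6,dy=-5->D; (3,7):dx=+4,dy=+4->C; (4,5):dx=-10,dy=-4->C
  (4,6):dx=-3,dy=-2->C; (4,7):dx=-5,dy=+7->D; (5,6):dx=+7,dy=+2->C; (5,7):dx=+5,dy=+11->C
  (6,7):dx=-2,dy=+9->D
Step 2: C = 12, D = 9, total pairs = 21.
Step 3: tau = (C - D)/(n(n-1)/2) = (12 - 9)/21 = 0.142857.
Step 4: Exact two-sided p-value (enumerate n! = 5040 permutations of y under H0): p = 0.772619.
Step 5: alpha = 0.05. fail to reject H0.

tau_b = 0.1429 (C=12, D=9), p = 0.772619, fail to reject H0.


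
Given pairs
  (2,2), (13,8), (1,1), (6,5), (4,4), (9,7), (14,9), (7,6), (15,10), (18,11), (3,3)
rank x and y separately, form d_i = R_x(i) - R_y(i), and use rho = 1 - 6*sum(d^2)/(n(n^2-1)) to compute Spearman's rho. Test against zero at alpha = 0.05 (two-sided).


Step 1: Rank x and y separately (midranks; no ties here).
rank(x): 2->2, 13->8, 1->1, 6->5, 4->4, 9->7, 14->9, 7->6, 15->10, 18->11, 3->3
rank(y): 2->2, 8->8, 1->1, 5->5, 4->4, 7->7, 9->9, 6->6, 10->10, 11->11, 3->3
Step 2: d_i = R_x(i) - R_y(i); compute d_i^2.
  (2-2)^2=0, (8-8)^2=0, (1-1)^2=0, (5-5)^2=0, (4-4)^2=0, (7-7)^2=0, (9-9)^2=0, (6-6)^2=0, (10-10)^2=0, (11-11)^2=0, (3-3)^2=0
sum(d^2) = 0.
Step 3: rho = 1 - 6*0 / (11*(11^2 - 1)) = 1 - 0/1320 = 1.000000.
Step 5: Two-sided p-value from the t-distribution with 9 df = 0.000000.
Step 6: alpha = 0.05. reject H0.

rho = 1.0000, p = 0.000000, reject H0 at alpha = 0.05.


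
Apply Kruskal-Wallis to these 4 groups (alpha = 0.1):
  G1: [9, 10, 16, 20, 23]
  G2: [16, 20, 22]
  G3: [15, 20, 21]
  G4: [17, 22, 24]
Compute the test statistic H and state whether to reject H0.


Step 1: Combine all N = 14 observations and assign midranks.
sorted (value, group, rank): (9,G1,1), (10,G1,2), (15,G3,3), (16,G1,4.5), (16,G2,4.5), (17,G4,6), (20,G1,8), (20,G2,8), (20,G3,8), (21,G3,10), (22,G2,11.5), (22,G4,11.5), (23,G1,13), (24,G4,14)
Step 2: Sum ranks within each group.
R_1 = 28.5 (n_1 = 5)
R_2 = 24 (n_2 = 3)
R_3 = 21 (n_3 = 3)
R_4 = 31.5 (n_4 = 3)
Step 3: H = 12/(N(N+1)) * sum(R_i^2/n_i) - 3(N+1)
     = 12/(14*15) * (28.5^2/5 + 24^2/3 + 21^2/3 + 31.5^2/3) - 3*15
     = 0.057143 * 832.2 - 45
     = 2.554286.
Step 4: Ties present; correction factor C = 1 - 36/(14^3 - 14) = 0.986813. Corrected H = 2.554286 / 0.986813 = 2.588419.
Step 5: Under H0, H ~ chi^2(3); p-value = 0.459524.
Step 6: alpha = 0.1. fail to reject H0.

H = 2.5884, df = 3, p = 0.459524, fail to reject H0.


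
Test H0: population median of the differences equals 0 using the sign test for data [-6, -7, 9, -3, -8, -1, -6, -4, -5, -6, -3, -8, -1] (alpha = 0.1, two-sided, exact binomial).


Step 1: Discard zero differences. Original n = 13; n_eff = number of nonzero differences = 13.
Nonzero differences (with sign): -6, -7, +9, -3, -8, -1, -6, -4, -5, -6, -3, -8, -1
Step 2: Count signs: positive = 1, negative = 12.
Step 3: Under H0: P(positive) = 0.5, so the number of positives S ~ Bin(13, 0.5).
Step 4: Two-sided exact p-value = sum of Bin(13,0.5) probabilities at or below the observed probability = 0.003418.
Step 5: alpha = 0.1. reject H0.

n_eff = 13, pos = 1, neg = 12, p = 0.003418, reject H0.


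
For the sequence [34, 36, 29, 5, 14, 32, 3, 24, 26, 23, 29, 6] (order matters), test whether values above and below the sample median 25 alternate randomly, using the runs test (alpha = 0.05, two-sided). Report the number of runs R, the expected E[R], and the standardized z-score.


Step 1: Compute median = 25; label A = above, B = below.
Labels in order: AAABBABBABAB  (n_A = 6, n_B = 6)
Step 2: Count runs R = 8.
Step 3: Under H0 (random ordering), E[R] = 2*n_A*n_B/(n_A+n_B) + 1 = 2*6*6/12 + 1 = 7.0000.
        Var[R] = 2*n_A*n_B*(2*n_A*n_B - n_A - n_B) / ((n_A+n_B)^2 * (n_A+n_B-1)) = 4320/1584 = 2.7273.
        SD[R] = 1.6514.
Step 4: Continuity-corrected z = (R - 0.5 - E[R]) / SD[R] = (8 - 0.5 - 7.0000) / 1.6514 = 0.3028.
Step 5: Two-sided p-value via normal approximation = 2*(1 - Phi(|z|)) = 0.762069.
Step 6: alpha = 0.05. fail to reject H0.

R = 8, z = 0.3028, p = 0.762069, fail to reject H0.


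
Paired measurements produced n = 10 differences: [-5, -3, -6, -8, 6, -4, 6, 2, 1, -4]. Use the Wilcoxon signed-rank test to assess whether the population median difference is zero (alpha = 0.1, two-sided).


Step 1: Drop any zero differences (none here) and take |d_i|.
|d| = [5, 3, 6, 8, 6, 4, 6, 2, 1, 4]
Step 2: Midrank |d_i| (ties get averaged ranks).
ranks: |5|->6, |3|->3, |6|->8, |8|->10, |6|->8, |4|->4.5, |6|->8, |2|->2, |1|->1, |4|->4.5
Step 3: Attach original signs; sum ranks with positive sign and with negative sign.
W+ = 8 + 8 + 2 + 1 = 19
W- = 6 + 3 + 8 + 10 + 4.5 + 4.5 = 36
(Check: W+ + W- = 55 should equal n(n+1)/2 = 55.)
Step 4: Test statistic W = min(W+, W-) = 19.
Step 5: Ties in |d|, so use the tie-corrected normal approximation.
        E[W] = n(n+1)/4 = 10*11/4 = 27.5.
        Tie groups: |d|=4 (t=2), |d|=6 (t=3); sum(t^3 - t) = 30.
        Var[W] = n(n+1)(2n+1)/24 - sum(t^3-t)/48 = 2310/24 - 30/48 = 95.625.
        z = (W - E[W]) / sqrt(Var[W]) = (19 - 27.5) / 9.7788 = -0.8692.
        Two-sided p = 2*Phi(z) = 0.384723.
Step 6: alpha = 0.1. fail to reject H0.

W+ = 19, W- = 36, W = min = 19, p = 0.384723, fail to reject H0.


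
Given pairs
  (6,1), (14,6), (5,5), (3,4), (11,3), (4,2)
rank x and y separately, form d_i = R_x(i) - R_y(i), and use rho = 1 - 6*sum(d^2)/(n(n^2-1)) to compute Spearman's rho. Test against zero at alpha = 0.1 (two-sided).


Step 1: Rank x and y separately (midranks; no ties here).
rank(x): 6->4, 14->6, 5->3, 3->1, 11->5, 4->2
rank(y): 1->1, 6->6, 5->5, 4->4, 3->3, 2->2
Step 2: d_i = R_x(i) - R_y(i); compute d_i^2.
  (4-1)^2=9, (6-6)^2=0, (3-5)^2=4, (1-4)^2=9, (5-3)^2=4, (2-2)^2=0
sum(d^2) = 26.
Step 3: rho = 1 - 6*26 / (6*(6^2 - 1)) = 1 - 156/210 = 0.257143.
Step 4: Under H0, t = rho * sqrt((n-2)/(1-rho^2)) = 0.5322 ~ t(4).
Step 5: Two-sided p-value from the t-distribution with 4 df = 0.622787.
Step 6: alpha = 0.1. fail to reject H0.

rho = 0.2571, p = 0.622787, fail to reject H0 at alpha = 0.1.


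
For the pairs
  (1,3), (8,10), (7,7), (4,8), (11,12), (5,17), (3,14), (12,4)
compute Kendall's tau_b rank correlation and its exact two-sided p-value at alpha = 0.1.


Step 1: Enumerate the 28 unordered pairs (i,j) with i<j and classify each by sign(x_j-x_i) * sign(y_j-y_i).
  (1,2):dx=+7,dy=+7->C; (1,3):dx=+6,dy=+4->C; (1,4):dx=+3,dy=+5->C; (1,5):dx=+10,dy=+9->C
  (1,6):dx=+4,dy=+14->C; (1,7):dx=+2,dy=+11->C; (1,8):dx=+11,dy=+1->C; (2,3):dx=-1,dy=-3->C
  (2,4):dx=-4,dy=-2->C; (2,5):dx=+3,dy=+2->C; (2,6):dx=-3,dy=+7->D; (2,7):dx=-5,dy=+4->D
  (2,8):dx=+4,dy=-6->D; (3,4):dx=-3,dy=+1->D; (3,5):dx=+4,dy=+5->C; (3,6):dx=-2,dy=+10->D
  (3,7):dx=-4,dy=+7->D; (3,8):dx=+5,dy=-3->D; (4,5):dx=+7,dy=+4->C; (4,6):dx=+1,dy=+9->C
  (4,7):dx=-1,dy=+6->D; (4,8):dx=+8,dy=-4->D; (5,6):dx=-6,dy=+5->D; (5,7):dx=-8,dy=+2->D
  (5,8):dx=+1,dy=-8->D; (6,7):dx=-2,dy=-3->C; (6,8):dx=+7,dy=-13->D; (7,8):dx=+9,dy=-10->D
Step 2: C = 14, D = 14, total pairs = 28.
Step 3: tau = (C - D)/(n(n-1)/2) = (14 - 14)/28 = 0.000000.
Step 4: Exact two-sided p-value (enumerate n! = 40320 permutations of y under H0): p = 1.000000.
Step 5: alpha = 0.1. fail to reject H0.

tau_b = 0.0000 (C=14, D=14), p = 1.000000, fail to reject H0.


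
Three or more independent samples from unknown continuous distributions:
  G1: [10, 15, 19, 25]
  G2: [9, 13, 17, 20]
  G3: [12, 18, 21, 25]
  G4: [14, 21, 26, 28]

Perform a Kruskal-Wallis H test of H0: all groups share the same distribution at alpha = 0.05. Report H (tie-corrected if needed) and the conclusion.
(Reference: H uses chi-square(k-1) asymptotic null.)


Step 1: Combine all N = 16 observations and assign midranks.
sorted (value, group, rank): (9,G2,1), (10,G1,2), (12,G3,3), (13,G2,4), (14,G4,5), (15,G1,6), (17,G2,7), (18,G3,8), (19,G1,9), (20,G2,10), (21,G3,11.5), (21,G4,11.5), (25,G1,13.5), (25,G3,13.5), (26,G4,15), (28,G4,16)
Step 2: Sum ranks within each group.
R_1 = 30.5 (n_1 = 4)
R_2 = 22 (n_2 = 4)
R_3 = 36 (n_3 = 4)
R_4 = 47.5 (n_4 = 4)
Step 3: H = 12/(N(N+1)) * sum(R_i^2/n_i) - 3(N+1)
     = 12/(16*17) * (30.5^2/4 + 22^2/4 + 36^2/4 + 47.5^2/4) - 3*17
     = 0.044118 * 1241.62 - 51
     = 3.777574.
Step 4: Ties present; correction factor C = 1 - 12/(16^3 - 16) = 0.997059. Corrected H = 3.777574 / 0.997059 = 3.788717.
Step 5: Under H0, H ~ chi^2(3); p-value = 0.285201.
Step 6: alpha = 0.05. fail to reject H0.

H = 3.7887, df = 3, p = 0.285201, fail to reject H0.


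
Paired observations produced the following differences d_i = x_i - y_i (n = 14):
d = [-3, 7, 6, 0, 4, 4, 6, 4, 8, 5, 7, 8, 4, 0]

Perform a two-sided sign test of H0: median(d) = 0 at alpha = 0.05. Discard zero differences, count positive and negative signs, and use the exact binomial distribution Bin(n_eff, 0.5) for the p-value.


Step 1: Discard zero differences. Original n = 14; n_eff = number of nonzero differences = 12.
Nonzero differences (with sign): -3, +7, +6, +4, +4, +6, +4, +8, +5, +7, +8, +4
Step 2: Count signs: positive = 11, negative = 1.
Step 3: Under H0: P(positive) = 0.5, so the number of positives S ~ Bin(12, 0.5).
Step 4: Two-sided exact p-value = sum of Bin(12,0.5) probabilities at or below the observed probability = 0.006348.
Step 5: alpha = 0.05. reject H0.

n_eff = 12, pos = 11, neg = 1, p = 0.006348, reject H0.


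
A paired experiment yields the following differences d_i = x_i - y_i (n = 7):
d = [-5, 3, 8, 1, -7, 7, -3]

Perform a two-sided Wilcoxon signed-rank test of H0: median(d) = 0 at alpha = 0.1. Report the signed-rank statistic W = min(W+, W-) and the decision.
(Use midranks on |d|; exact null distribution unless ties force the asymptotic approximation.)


Step 1: Drop any zero differences (none here) and take |d_i|.
|d| = [5, 3, 8, 1, 7, 7, 3]
Step 2: Midrank |d_i| (ties get averaged ranks).
ranks: |5|->4, |3|->2.5, |8|->7, |1|->1, |7|->5.5, |7|->5.5, |3|->2.5
Step 3: Attach original signs; sum ranks with positive sign and with negative sign.
W+ = 2.5 + 7 + 1 + 5.5 = 16
W- = 4 + 5.5 + 2.5 = 12
(Check: W+ + W- = 28 should equal n(n+1)/2 = 28.)
Step 4: Test statistic W = min(W+, W-) = 12.
Step 5: Ties in |d|, so use the tie-corrected normal approximation.
        E[W] = n(n+1)/4 = 7*8/4 = 14.
        Tie groups: |d|=3 (t=2), |d|=7 (t=2); sum(t^3 - t) = 12.
        Var[W] = n(n+1)(2n+1)/24 - sum(t^3-t)/48 = 840/24 - 12/48 = 34.75.
        z = (W - E[W]) / sqrt(Var[W]) = (12 - 14) / 5.8949 = -0.3393.
        Two-sided p = 2*Phi(z) = 0.734402.
Step 6: alpha = 0.1. fail to reject H0.

W+ = 16, W- = 12, W = min = 12, p = 0.734402, fail to reject H0.
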